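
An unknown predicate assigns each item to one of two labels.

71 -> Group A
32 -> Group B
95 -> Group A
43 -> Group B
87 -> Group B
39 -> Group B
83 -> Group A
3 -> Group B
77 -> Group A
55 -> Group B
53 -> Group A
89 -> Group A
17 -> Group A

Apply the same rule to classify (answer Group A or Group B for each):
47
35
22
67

Group A, Group A, Group B, Group B

A rule that fits every label: ≡ 5 (mod 6) — true of each 'Group A' example, false of each 'Group B' one.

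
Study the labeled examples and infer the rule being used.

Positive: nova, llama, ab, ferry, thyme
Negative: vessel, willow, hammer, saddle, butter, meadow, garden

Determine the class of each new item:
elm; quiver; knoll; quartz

Positive, Negative, Positive, Negative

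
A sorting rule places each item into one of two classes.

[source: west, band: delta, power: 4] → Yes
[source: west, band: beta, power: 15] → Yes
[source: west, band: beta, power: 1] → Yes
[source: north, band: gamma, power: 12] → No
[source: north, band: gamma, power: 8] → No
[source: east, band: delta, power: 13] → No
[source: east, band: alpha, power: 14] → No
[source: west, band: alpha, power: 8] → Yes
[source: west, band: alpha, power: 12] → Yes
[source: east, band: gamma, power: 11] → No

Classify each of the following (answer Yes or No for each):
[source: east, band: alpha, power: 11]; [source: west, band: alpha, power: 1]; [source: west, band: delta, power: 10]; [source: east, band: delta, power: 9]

The rule appears to be: source is west.
No: [source: east, band: alpha, power: 11], since source is east.
Yes: [source: west, band: alpha, power: 1], since source is west.
Yes: [source: west, band: delta, power: 10], since source is west.
No: [source: east, band: delta, power: 9], since source is east.

No, Yes, Yes, No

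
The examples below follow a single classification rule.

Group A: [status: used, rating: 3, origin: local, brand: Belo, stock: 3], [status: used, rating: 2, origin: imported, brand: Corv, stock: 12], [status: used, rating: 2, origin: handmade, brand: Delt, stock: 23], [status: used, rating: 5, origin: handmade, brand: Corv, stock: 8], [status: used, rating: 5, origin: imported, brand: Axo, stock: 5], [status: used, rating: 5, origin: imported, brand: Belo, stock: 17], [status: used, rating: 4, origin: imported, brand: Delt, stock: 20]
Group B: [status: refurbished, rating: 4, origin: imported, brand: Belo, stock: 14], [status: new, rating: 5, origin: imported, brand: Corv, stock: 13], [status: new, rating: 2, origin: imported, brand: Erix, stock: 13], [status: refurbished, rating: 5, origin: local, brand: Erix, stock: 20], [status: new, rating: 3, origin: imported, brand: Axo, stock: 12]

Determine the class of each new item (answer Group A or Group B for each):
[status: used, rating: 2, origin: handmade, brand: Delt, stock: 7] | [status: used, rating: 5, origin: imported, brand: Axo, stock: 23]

Group A, Group A

The simplest hypothesis consistent with all the labels is: status is used.
[status: used, rating: 2, origin: handmade, brand: Delt, stock: 7]: Group A (status is used). [status: used, rating: 5, origin: imported, brand: Axo, stock: 23]: Group A (status is used).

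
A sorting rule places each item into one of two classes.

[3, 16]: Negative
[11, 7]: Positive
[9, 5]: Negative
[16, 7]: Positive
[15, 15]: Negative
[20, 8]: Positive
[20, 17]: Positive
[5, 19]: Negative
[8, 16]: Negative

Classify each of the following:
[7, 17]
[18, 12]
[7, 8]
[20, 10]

The common property of the 'Positive' items is: first > second AND sum ≥ 18. No 'Negative' item has it.
[7, 17]: 7 < 17, 7+17 = 24 — does not pass, so Negative.
[18, 12]: 18 > 12, 18+12 = 30 — satisfies this, so Positive.
[7, 8]: 7 < 8, 7+8 = 15 — does not pass, so Negative.
[20, 10]: 20 > 10, 20+10 = 30 — satisfies this, so Positive.

Negative, Positive, Negative, Positive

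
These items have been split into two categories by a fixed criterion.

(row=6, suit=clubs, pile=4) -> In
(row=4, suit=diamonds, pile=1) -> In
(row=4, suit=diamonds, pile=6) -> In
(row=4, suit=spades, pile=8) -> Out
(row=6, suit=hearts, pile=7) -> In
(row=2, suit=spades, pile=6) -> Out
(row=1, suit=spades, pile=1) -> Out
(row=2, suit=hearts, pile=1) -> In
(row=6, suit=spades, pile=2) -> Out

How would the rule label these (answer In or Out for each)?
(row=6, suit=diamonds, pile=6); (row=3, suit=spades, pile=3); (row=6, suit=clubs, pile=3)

Checking candidate rules against both groups, what survives is: suit is not spades.
(row=6, suit=diamonds, pile=6): In (suit is diamonds).
(row=3, suit=spades, pile=3): Out (suit is spades).
(row=6, suit=clubs, pile=3): In (suit is clubs).

In, Out, In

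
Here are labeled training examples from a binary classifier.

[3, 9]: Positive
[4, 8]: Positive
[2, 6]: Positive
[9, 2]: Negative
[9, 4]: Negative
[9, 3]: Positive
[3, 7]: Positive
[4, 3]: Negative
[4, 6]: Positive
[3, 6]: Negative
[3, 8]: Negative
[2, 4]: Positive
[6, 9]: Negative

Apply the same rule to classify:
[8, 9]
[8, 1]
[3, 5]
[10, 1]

Every 'Positive' example satisfies: sum is even. None of the 'Negative' examples do.
[8, 9]: 8+9 = 17, does not pass → Negative. [8, 1]: 8+1 = 9, does not pass → Negative. [3, 5]: 3+5 = 8, has this property → Positive. [10, 1]: 10+1 = 11, does not pass → Negative.

Negative, Negative, Positive, Negative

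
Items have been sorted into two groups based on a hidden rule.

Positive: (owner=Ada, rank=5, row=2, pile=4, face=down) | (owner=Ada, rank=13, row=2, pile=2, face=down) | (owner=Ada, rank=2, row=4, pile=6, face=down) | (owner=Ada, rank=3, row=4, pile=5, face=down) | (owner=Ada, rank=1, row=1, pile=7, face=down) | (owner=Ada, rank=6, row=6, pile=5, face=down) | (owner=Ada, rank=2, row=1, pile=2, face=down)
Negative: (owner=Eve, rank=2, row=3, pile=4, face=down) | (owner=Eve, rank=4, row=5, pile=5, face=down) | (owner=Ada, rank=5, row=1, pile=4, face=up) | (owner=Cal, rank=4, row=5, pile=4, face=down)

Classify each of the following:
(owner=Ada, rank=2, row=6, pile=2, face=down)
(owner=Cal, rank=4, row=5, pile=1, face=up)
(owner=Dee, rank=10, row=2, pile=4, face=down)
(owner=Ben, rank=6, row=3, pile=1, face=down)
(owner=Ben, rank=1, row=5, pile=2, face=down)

Positive, Negative, Negative, Negative, Negative

'Positive' ⟺ owner is Ada AND face is down.
(owner=Ada, rank=2, row=6, pile=2, face=down): owner is Ada, face is down — checks out, so Positive.
(owner=Cal, rank=4, row=5, pile=1, face=up): owner is Cal, face is up — lacks this property, so Negative.
(owner=Dee, rank=10, row=2, pile=4, face=down): owner is Dee, face is down — lacks this property, so Negative.
(owner=Ben, rank=6, row=3, pile=1, face=down): owner is Ben, face is down — lacks this property, so Negative.
(owner=Ben, rank=1, row=5, pile=2, face=down): owner is Ben, face is down — lacks this property, so Negative.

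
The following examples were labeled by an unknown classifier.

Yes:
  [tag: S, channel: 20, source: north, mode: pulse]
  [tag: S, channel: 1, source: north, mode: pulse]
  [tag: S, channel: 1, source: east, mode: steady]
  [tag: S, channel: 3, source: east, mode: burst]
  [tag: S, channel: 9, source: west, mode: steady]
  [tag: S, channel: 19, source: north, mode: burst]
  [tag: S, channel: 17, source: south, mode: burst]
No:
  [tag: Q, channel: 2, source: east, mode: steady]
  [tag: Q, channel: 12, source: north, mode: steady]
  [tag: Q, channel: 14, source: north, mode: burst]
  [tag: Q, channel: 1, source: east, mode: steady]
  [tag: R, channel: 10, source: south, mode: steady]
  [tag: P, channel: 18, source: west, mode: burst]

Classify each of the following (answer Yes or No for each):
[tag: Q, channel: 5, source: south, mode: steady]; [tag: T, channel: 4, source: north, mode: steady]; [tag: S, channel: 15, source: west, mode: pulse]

The classifier is using: tag is S.
[tag: Q, channel: 5, source: south, mode: steady]: tag is Q — doesn't match, so No.
[tag: T, channel: 4, source: north, mode: steady]: tag is T — doesn't match, so No.
[tag: S, channel: 15, source: west, mode: pulse]: tag is S — passes, so Yes.

No, No, Yes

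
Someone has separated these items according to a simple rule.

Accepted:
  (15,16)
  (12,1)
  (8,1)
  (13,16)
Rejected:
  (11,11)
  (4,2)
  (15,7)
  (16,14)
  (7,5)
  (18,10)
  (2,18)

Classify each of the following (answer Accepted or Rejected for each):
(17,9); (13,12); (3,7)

Checking candidate rules against both groups, what survives is: sum is odd.
(17,9): 17+9 = 26, does not satisfy this → Rejected.
(13,12): 13+12 = 25, satisfies this → Accepted.
(3,7): 3+7 = 10, does not satisfy this → Rejected.

Rejected, Accepted, Rejected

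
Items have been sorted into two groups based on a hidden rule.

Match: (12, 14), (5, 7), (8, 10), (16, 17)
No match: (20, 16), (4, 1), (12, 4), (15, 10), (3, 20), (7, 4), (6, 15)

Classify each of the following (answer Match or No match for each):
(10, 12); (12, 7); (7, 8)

Match, No match, Match

The distinguishing property — |first − second| ≤ 2 — holds for all the 'Match' cases and none of the 'No match' cases.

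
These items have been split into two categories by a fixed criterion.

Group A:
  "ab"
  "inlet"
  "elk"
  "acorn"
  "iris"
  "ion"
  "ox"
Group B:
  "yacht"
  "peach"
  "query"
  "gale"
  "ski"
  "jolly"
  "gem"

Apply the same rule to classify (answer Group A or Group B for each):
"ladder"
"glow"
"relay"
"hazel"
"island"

Every 'Group A' example satisfies: starts with a vowel. None of the 'Group B' examples do.
"ladder" → starts with 'l' → Group B.
"glow" → starts with 'g' → Group B.
"relay" → starts with 'r' → Group B.
"hazel" → starts with 'h' → Group B.
"island" → starts with 'i' → Group A.

Group B, Group B, Group B, Group B, Group A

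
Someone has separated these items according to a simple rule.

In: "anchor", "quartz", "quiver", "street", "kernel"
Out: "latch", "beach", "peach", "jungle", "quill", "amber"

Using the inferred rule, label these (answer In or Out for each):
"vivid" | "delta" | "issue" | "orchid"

Out, Out, Out, In

The simplest hypothesis consistent with all the labels is: even length AND contains 'r'.
"vivid": Out (length 5, no 'r').
"delta": Out (length 5, no 'r').
"issue": Out (length 5, no 'r').
"orchid": In (length 6, has 'r').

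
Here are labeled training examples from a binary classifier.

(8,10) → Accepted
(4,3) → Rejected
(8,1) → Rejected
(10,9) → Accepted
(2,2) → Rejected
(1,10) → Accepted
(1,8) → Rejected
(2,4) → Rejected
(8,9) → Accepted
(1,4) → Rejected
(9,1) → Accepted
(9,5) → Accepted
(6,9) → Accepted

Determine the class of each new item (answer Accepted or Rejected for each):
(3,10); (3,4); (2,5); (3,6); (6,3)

The simplest hypothesis consistent with all the labels is: sum ≥ 10.
(3,10): Accepted (3+10 = 13). (3,4): Rejected (3+4 = 7). (2,5): Rejected (2+5 = 7). (3,6): Rejected (3+6 = 9). (6,3): Rejected (6+3 = 9).

Accepted, Rejected, Rejected, Rejected, Rejected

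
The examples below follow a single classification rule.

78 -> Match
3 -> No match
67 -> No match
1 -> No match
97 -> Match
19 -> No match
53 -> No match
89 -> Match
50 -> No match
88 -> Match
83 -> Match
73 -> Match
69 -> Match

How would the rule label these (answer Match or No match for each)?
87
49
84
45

Match, No match, Match, No match

The classifier is using: at least 69.
87: 87 ≥ 69 — has this property, so Match.
49: 49 < 69 — fails this test, so No match.
84: 84 ≥ 69 — has this property, so Match.
45: 45 < 69 — fails this test, so No match.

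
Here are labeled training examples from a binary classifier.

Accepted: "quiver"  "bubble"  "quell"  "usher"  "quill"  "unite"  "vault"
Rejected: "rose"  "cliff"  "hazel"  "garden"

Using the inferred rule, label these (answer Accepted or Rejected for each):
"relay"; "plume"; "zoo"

Rejected, Accepted, Rejected

A rule that fits every label: contains 'u' — true of each 'Accepted' example, false of each 'Rejected' one.
Rejected: "relay", since no 'u'. Accepted: "plume", since has 'u'. Rejected: "zoo", since no 'u'.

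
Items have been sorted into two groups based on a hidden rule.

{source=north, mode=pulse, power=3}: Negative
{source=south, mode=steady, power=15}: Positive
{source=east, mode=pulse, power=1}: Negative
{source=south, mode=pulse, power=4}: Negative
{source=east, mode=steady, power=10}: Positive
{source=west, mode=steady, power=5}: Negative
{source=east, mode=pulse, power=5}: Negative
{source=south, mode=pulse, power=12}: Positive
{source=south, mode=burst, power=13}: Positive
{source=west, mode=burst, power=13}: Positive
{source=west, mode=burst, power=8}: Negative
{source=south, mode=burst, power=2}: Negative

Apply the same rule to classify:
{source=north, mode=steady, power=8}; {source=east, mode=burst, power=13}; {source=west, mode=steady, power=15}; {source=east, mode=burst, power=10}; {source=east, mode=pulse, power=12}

A rule that fits every label: power ≥ 10 — true of each 'Positive' example, false of each 'Negative' one.
{source=north, mode=steady, power=8} — power = 8, hence Negative.
{source=east, mode=burst, power=13} — power = 13, hence Positive.
{source=west, mode=steady, power=15} — power = 15, hence Positive.
{source=east, mode=burst, power=10} — power = 10, hence Positive.
{source=east, mode=pulse, power=12} — power = 12, hence Positive.

Negative, Positive, Positive, Positive, Positive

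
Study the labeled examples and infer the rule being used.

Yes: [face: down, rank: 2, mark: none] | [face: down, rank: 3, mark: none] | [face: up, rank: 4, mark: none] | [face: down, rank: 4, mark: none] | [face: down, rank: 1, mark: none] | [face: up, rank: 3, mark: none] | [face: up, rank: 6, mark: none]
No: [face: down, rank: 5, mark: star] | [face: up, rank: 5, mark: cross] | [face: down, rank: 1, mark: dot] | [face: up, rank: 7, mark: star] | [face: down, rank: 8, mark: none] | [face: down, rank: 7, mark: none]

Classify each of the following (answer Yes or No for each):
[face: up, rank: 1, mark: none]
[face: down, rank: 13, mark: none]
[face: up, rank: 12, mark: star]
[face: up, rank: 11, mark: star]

Rule: mark is none AND rank ≤ 6. This holds for each 'Yes' example and fails for each 'No' one.
[face: up, rank: 1, mark: none]: Yes (mark is none, rank = 1).
[face: down, rank: 13, mark: none]: No (mark is none, rank = 13).
[face: up, rank: 12, mark: star]: No (mark is star, rank = 12).
[face: up, rank: 11, mark: star]: No (mark is star, rank = 11).

Yes, No, No, No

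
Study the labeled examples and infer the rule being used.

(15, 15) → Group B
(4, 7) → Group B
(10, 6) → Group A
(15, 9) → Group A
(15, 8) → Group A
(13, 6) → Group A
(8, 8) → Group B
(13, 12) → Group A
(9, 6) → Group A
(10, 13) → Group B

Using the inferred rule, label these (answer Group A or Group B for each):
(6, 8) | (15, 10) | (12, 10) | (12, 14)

Group B, Group A, Group A, Group B

'Group A' ⟺ first > second.
(6, 8): 6 < 8 — fails the rule, so Group B.
(15, 10): 15 > 10 — matches, so Group A.
(12, 10): 12 > 10 — matches, so Group A.
(12, 14): 12 < 14 — fails the rule, so Group B.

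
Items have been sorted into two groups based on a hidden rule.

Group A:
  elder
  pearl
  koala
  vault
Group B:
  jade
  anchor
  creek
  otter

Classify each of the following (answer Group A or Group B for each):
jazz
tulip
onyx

Group B, Group A, Group B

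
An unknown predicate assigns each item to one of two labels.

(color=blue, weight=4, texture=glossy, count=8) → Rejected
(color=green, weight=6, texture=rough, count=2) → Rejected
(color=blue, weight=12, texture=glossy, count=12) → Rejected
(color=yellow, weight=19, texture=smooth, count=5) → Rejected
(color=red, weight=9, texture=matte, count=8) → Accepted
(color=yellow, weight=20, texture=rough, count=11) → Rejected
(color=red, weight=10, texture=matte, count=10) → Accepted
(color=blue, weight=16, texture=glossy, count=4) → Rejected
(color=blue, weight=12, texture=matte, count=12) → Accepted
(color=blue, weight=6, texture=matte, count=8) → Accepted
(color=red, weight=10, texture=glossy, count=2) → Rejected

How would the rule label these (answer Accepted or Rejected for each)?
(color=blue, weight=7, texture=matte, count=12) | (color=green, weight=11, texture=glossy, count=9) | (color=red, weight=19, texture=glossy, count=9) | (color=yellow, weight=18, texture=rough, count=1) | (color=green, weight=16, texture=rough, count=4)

Looking at the examples, the only property every 'Accepted' case has and every 'Rejected' case lacks is: texture is matte.

Accepted, Rejected, Rejected, Rejected, Rejected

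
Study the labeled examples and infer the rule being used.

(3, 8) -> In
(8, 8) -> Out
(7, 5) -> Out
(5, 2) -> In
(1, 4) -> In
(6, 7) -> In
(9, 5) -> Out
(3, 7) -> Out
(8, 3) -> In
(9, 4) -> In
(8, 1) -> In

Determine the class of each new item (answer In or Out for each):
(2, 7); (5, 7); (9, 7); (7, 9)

One predicate separates the groups cleanly: sum is odd.
(2, 7): 2+7 = 9, passes → In.
(5, 7): 5+7 = 12, does not pass → Out.
(9, 7): 9+7 = 16, does not pass → Out.
(7, 9): 7+9 = 16, does not pass → Out.

In, Out, Out, Out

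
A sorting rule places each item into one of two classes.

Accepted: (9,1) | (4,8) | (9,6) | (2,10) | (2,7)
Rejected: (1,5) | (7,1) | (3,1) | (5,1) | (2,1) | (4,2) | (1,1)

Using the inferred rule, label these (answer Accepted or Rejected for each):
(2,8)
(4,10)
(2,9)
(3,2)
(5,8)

The rule appears to be: sum ≥ 9.
(2,8): 2+8 = 10 — passes, so Accepted.
(4,10): 4+10 = 14 — passes, so Accepted.
(2,9): 2+9 = 11 — passes, so Accepted.
(3,2): 3+2 = 5 — fails this test, so Rejected.
(5,8): 5+8 = 13 — passes, so Accepted.

Accepted, Accepted, Accepted, Rejected, Accepted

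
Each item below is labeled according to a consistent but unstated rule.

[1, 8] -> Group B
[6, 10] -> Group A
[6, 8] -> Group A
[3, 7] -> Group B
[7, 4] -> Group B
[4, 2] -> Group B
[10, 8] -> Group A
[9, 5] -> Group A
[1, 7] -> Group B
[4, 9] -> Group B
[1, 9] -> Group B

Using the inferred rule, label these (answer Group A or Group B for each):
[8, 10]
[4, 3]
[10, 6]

The pattern is that an item is 'Group A' exactly when: sum ≥ 14.
[8, 10] — 8+10 = 18, hence Group A. [4, 3] — 4+3 = 7, hence Group B. [10, 6] — 10+6 = 16, hence Group A.

Group A, Group B, Group A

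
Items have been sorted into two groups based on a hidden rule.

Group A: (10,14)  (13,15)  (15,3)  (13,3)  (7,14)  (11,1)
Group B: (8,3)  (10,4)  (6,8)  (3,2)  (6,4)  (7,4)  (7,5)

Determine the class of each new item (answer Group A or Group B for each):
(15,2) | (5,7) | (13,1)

'Group A' ⟺ max ≥ 11.
(15,2): max 15 — passes, so Group A.
(5,7): max 7 — fails the rule, so Group B.
(13,1): max 13 — passes, so Group A.

Group A, Group B, Group A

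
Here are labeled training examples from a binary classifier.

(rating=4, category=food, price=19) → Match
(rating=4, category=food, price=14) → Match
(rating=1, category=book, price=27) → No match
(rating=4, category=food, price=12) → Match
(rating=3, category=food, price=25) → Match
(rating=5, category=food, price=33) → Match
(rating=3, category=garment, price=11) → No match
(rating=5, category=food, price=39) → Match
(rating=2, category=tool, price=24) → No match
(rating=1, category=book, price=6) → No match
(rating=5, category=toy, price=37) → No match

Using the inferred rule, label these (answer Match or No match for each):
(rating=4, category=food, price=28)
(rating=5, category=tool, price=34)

Match, No match

Checking candidate rules against both groups, what survives is: category is food.
(rating=4, category=food, price=28): category is food, has this property → Match. (rating=5, category=tool, price=34): category is tool, does not pass → No match.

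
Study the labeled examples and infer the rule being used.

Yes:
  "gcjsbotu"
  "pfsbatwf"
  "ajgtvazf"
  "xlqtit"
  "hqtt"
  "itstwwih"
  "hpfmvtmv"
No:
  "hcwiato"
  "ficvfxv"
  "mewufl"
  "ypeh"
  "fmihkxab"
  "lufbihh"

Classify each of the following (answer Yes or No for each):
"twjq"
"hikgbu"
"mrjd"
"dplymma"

'Yes' ⟺ even length AND contains 't'.
"twjq" → length 4, has 't' → Yes.
"hikgbu" → length 6, no 't' → No.
"mrjd" → length 4, no 't' → No.
"dplymma" → length 7, no 't' → No.

Yes, No, No, No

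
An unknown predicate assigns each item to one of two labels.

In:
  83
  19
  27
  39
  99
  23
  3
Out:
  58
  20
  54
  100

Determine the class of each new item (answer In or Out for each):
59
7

In, In

The common property of the 'In' items is: odd. No 'Out' item has it.
59: In (59 is odd).
7: In (7 is odd).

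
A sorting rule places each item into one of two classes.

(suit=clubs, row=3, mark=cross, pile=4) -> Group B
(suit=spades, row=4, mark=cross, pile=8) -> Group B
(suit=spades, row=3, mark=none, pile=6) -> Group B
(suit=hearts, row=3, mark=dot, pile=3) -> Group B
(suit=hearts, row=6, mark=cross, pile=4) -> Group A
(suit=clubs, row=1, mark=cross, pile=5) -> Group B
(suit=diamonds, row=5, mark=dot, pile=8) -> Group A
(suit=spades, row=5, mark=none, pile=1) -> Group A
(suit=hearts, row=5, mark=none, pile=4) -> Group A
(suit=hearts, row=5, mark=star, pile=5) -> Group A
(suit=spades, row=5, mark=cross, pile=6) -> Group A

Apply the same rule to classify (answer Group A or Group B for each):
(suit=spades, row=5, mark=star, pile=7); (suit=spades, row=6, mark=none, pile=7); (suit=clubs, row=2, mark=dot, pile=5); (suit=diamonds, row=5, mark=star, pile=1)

All 'Group A' examples share one property — row ≥ 5 — and every 'Group B' example lacks it.
(suit=spades, row=5, mark=star, pile=7): row = 5, has this property → Group A.
(suit=spades, row=6, mark=none, pile=7): row = 6, has this property → Group A.
(suit=clubs, row=2, mark=dot, pile=5): row = 2, doesn't qualify → Group B.
(suit=diamonds, row=5, mark=star, pile=1): row = 5, has this property → Group A.

Group A, Group A, Group B, Group A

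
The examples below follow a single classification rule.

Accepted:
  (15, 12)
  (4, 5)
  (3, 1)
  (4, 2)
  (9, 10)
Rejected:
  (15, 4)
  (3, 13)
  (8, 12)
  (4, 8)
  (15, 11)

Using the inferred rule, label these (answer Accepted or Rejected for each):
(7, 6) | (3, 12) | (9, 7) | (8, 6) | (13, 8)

Accepted, Rejected, Accepted, Accepted, Rejected

The simplest hypothesis consistent with all the labels is: |first − second| ≤ 3.
(7, 6): |7−6| = 1, qualifies → Accepted.
(3, 12): |3−12| = 9, fails this test → Rejected.
(9, 7): |9−7| = 2, qualifies → Accepted.
(8, 6): |8−6| = 2, qualifies → Accepted.
(13, 8): |13−8| = 5, fails this test → Rejected.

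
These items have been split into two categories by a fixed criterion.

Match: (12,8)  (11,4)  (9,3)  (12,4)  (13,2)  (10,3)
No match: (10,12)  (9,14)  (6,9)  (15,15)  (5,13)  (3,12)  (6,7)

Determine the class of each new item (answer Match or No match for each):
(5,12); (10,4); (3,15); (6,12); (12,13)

Looking at the examples, the only property every 'Match' case has and every 'No match' case lacks is: first > second.
(5,12): 5 < 12, does not satisfy this → No match.
(10,4): 10 > 4, passes → Match.
(3,15): 3 < 15, does not satisfy this → No match.
(6,12): 6 < 12, does not satisfy this → No match.
(12,13): 12 < 13, does not satisfy this → No match.

No match, Match, No match, No match, No match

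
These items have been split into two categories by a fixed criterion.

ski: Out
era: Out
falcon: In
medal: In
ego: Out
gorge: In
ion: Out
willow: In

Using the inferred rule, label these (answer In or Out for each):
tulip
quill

In, In

The pattern is that an item is 'In' exactly when: length ≥ 5.
tulip → length 5 → In. quill → length 5 → In.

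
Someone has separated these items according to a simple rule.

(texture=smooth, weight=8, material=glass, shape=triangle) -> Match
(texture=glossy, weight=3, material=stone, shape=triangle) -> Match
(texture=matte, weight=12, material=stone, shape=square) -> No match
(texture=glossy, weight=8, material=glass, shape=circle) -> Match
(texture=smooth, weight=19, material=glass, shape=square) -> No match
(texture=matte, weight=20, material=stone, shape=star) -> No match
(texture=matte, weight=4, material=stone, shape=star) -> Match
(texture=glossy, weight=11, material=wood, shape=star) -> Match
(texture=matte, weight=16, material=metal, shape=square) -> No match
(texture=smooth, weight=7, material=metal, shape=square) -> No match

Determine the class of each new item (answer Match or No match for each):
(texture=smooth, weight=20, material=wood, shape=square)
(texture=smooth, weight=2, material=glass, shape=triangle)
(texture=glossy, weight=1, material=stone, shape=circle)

No match, Match, Match

The rule appears to be: weight ≠ 7 AND weight ≤ 11.
(texture=smooth, weight=20, material=wood, shape=square): weight = 20 — does not satisfy this, so No match.
(texture=smooth, weight=2, material=glass, shape=triangle): weight = 2 — fits, so Match.
(texture=glossy, weight=1, material=stone, shape=circle): weight = 1 — fits, so Match.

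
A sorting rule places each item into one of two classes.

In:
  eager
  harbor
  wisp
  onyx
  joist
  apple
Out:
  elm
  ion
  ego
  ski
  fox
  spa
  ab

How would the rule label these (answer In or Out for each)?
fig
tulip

Out, In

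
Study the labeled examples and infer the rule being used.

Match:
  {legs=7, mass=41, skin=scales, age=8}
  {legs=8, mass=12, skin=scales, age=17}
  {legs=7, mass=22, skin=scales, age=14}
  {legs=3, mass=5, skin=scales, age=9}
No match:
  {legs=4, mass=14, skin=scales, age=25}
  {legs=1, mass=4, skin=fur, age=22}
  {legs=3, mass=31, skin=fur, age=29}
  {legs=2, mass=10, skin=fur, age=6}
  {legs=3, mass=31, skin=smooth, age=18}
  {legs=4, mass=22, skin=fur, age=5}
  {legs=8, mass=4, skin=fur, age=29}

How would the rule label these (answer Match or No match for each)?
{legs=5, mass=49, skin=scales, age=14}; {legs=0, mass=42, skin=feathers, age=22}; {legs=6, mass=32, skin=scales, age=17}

Match, No match, Match

All 'Match' examples share one property — skin is scales AND age ≤ 17 — and every 'No match' example lacks it.
{legs=5, mass=49, skin=scales, age=14} → skin is scales, age = 14 → Match.
{legs=0, mass=42, skin=feathers, age=22} → skin is feathers, age = 22 → No match.
{legs=6, mass=32, skin=scales, age=17} → skin is scales, age = 17 → Match.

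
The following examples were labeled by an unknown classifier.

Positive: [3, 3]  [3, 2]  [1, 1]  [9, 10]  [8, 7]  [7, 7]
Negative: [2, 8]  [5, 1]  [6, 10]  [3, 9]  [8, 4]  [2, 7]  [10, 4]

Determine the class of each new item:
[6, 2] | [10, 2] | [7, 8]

Negative, Negative, Positive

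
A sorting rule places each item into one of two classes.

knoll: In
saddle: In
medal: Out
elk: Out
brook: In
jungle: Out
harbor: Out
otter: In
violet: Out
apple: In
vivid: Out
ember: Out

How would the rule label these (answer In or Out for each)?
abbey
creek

In, In

'In' ⟺ has a double letter.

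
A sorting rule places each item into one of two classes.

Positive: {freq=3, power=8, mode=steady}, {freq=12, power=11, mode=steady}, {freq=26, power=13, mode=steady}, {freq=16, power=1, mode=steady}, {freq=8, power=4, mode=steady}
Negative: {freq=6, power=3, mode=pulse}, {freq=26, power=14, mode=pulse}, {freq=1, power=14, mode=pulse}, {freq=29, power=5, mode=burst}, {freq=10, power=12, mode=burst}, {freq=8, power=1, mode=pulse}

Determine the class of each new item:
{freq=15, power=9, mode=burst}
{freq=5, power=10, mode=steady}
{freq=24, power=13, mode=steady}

Comparing the two groups points to one rule — mode is steady.
Negative: {freq=15, power=9, mode=burst}, since mode is burst. Positive: {freq=5, power=10, mode=steady}, since mode is steady. Positive: {freq=24, power=13, mode=steady}, since mode is steady.

Negative, Positive, Positive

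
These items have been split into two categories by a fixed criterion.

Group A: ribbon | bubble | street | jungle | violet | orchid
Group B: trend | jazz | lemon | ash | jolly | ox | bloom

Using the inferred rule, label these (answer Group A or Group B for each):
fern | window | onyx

Group B, Group A, Group B

The rule appears to be: length 6.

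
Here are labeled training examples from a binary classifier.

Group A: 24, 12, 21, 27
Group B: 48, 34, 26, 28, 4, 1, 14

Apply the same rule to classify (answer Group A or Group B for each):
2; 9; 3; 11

Group B, Group A, Group A, Group B

A rule that fits every label: multiple of 3 AND at most 27 — true of each 'Group A' example, false of each 'Group B' one.
2 → 2 = 3·0 + 2, 2 ≤ 27 → Group B. 9 → 9 = 3·3, 9 ≤ 27 → Group A. 3 → 3 = 3·1, 3 ≤ 27 → Group A. 11 → 11 = 3·3 + 2, 11 ≤ 27 → Group B.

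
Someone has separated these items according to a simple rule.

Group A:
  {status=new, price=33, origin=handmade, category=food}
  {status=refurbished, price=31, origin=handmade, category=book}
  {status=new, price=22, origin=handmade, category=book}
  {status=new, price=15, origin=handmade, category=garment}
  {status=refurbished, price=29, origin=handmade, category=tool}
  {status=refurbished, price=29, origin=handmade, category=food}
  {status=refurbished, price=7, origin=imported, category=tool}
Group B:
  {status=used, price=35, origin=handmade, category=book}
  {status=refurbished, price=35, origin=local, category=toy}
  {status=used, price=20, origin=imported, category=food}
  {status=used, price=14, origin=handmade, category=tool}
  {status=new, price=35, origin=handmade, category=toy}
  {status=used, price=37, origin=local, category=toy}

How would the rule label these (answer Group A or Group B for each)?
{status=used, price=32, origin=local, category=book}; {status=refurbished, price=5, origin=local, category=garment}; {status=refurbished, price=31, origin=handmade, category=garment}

Group B, Group A, Group A

The common property of the 'Group A' items is: status is not used AND price ≤ 33. No 'Group B' item has it.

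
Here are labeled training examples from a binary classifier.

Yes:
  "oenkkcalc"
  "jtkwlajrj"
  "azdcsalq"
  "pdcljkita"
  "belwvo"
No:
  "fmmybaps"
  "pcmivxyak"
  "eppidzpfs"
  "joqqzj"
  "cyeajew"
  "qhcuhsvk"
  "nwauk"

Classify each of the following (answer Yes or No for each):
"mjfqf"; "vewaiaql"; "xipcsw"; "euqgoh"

'Yes' ⟺ contains 'l'.
"mjfqf" — no 'l', hence No.
"vewaiaql" — has 'l', hence Yes.
"xipcsw" — no 'l', hence No.
"euqgoh" — no 'l', hence No.

No, Yes, No, No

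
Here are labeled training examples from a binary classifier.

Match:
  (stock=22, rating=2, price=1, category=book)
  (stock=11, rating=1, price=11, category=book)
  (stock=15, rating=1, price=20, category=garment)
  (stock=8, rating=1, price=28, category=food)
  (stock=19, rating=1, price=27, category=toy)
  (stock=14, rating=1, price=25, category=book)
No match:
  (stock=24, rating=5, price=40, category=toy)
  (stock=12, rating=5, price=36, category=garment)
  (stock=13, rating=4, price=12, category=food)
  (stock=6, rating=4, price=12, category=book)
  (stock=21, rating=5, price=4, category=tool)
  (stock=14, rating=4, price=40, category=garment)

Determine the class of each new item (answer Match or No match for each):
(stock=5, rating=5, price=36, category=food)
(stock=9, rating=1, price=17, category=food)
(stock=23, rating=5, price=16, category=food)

The rule appears to be: rating ≤ 2.
(stock=5, rating=5, price=36, category=food) — rating = 5, hence No match.
(stock=9, rating=1, price=17, category=food) — rating = 1, hence Match.
(stock=23, rating=5, price=16, category=food) — rating = 5, hence No match.

No match, Match, No match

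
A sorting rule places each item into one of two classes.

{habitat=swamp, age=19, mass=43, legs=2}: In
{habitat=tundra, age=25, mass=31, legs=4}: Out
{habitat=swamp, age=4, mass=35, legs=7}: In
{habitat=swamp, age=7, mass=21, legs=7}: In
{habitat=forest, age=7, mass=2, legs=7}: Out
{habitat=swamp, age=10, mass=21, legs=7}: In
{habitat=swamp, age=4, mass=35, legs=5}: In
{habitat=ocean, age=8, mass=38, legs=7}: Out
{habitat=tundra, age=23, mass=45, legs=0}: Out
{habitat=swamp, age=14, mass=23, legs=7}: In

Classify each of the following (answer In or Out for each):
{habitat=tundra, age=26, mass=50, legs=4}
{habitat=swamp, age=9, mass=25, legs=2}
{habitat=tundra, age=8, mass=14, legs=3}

Out, In, Out

One predicate separates the groups cleanly: habitat is swamp.
{habitat=tundra, age=26, mass=50, legs=4}: habitat is tundra, fails this test → Out. {habitat=swamp, age=9, mass=25, legs=2}: habitat is swamp, has this property → In. {habitat=tundra, age=8, mass=14, legs=3}: habitat is tundra, fails this test → Out.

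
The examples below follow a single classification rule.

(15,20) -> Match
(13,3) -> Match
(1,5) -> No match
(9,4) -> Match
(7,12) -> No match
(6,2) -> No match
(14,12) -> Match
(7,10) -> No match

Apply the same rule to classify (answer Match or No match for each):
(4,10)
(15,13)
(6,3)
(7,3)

The simplest hypothesis consistent with all the labels is: first ≥ 9.
(4,10): No match (first 4).
(15,13): Match (first 15).
(6,3): No match (first 6).
(7,3): No match (first 7).

No match, Match, No match, No match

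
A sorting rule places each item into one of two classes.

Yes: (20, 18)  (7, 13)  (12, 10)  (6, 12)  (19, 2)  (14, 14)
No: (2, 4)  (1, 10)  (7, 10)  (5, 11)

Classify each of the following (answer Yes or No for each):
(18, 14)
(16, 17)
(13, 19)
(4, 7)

Yes, Yes, Yes, No

Rule: sum ≥ 18. This holds for each 'Yes' example and fails for each 'No' one.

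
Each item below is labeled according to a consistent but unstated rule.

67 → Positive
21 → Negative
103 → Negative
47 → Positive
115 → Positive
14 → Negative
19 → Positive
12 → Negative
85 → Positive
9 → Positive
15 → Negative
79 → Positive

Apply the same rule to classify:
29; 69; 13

The rule appears to be: digit sum ≥ 7.
29: digit sum 2+9 = 11, passes → Positive. 69: digit sum 6+9 = 15, passes → Positive. 13: digit sum 1+3 = 4, fails this test → Negative.

Positive, Positive, Negative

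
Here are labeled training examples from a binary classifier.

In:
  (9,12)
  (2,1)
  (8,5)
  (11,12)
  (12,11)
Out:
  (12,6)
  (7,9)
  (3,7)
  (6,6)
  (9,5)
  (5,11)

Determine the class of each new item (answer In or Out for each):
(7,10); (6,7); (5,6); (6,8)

The rule appears to be: sum is odd.
In: (7,10), since 7+10 = 17. In: (6,7), since 6+7 = 13. In: (5,6), since 5+6 = 11. Out: (6,8), since 6+8 = 14.

In, In, In, Out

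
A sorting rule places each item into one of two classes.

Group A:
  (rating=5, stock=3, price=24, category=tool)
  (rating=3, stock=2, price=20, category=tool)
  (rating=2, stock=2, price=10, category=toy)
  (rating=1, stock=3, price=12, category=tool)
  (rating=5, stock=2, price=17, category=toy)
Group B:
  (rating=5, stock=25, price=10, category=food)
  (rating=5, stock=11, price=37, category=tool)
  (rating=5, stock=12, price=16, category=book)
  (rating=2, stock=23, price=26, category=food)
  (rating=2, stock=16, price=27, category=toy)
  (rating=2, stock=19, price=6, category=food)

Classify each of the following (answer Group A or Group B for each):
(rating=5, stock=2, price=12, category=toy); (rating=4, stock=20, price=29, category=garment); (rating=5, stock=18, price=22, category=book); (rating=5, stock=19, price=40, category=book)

The distinguishing property — stock ≤ 3 — holds for all the 'Group A' cases and none of the 'Group B' cases.
(rating=5, stock=2, price=12, category=toy): stock = 2 — qualifies, so Group A.
(rating=4, stock=20, price=29, category=garment): stock = 20 — fails the rule, so Group B.
(rating=5, stock=18, price=22, category=book): stock = 18 — fails the rule, so Group B.
(rating=5, stock=19, price=40, category=book): stock = 19 — fails the rule, so Group B.

Group A, Group B, Group B, Group B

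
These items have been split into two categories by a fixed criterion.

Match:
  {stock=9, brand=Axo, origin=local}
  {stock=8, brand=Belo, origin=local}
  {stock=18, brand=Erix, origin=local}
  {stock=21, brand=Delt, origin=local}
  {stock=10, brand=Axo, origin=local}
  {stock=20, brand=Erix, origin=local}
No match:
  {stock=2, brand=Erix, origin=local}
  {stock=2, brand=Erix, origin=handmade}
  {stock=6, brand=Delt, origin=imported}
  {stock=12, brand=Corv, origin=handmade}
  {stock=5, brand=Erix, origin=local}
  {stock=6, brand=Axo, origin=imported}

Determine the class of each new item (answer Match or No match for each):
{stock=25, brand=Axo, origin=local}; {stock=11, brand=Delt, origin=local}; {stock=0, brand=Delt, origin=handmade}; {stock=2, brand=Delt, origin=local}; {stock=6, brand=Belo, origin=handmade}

The common property of the 'Match' items is: origin is local AND stock ≥ 6. No 'No match' item has it.
{stock=25, brand=Axo, origin=local}: origin is local, stock = 25, matches → Match. {stock=11, brand=Delt, origin=local}: origin is local, stock = 11, matches → Match. {stock=0, brand=Delt, origin=handmade}: origin is handmade, stock = 0, doesn't qualify → No match. {stock=2, brand=Delt, origin=local}: origin is local, stock = 2, doesn't qualify → No match. {stock=6, brand=Belo, origin=handmade}: origin is handmade, stock = 6, doesn't qualify → No match.

Match, Match, No match, No match, No match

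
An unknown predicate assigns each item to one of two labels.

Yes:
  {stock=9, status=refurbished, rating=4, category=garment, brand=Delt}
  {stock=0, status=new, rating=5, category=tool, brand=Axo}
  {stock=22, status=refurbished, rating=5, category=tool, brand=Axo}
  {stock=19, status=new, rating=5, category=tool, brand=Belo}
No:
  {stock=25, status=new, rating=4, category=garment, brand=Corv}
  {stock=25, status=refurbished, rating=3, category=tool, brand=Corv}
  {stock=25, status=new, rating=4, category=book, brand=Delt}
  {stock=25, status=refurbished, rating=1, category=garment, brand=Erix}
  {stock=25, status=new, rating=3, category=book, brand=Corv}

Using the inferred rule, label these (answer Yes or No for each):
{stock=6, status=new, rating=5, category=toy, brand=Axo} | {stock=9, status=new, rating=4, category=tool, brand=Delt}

The simplest hypothesis consistent with all the labels is: stock ≤ 22.
{stock=6, status=new, rating=5, category=toy, brand=Axo} — stock = 6, hence Yes.
{stock=9, status=new, rating=4, category=tool, brand=Delt} — stock = 9, hence Yes.

Yes, Yes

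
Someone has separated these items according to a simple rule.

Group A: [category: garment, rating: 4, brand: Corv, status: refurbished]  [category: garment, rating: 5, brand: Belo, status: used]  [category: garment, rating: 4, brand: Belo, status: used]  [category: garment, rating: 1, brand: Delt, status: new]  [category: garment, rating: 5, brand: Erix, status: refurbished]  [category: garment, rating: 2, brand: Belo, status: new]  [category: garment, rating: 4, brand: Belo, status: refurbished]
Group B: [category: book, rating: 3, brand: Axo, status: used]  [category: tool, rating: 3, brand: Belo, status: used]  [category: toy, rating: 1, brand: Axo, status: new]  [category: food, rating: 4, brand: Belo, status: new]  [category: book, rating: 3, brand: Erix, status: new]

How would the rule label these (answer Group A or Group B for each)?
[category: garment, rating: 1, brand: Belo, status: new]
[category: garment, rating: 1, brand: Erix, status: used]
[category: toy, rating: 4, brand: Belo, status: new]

Group A, Group A, Group B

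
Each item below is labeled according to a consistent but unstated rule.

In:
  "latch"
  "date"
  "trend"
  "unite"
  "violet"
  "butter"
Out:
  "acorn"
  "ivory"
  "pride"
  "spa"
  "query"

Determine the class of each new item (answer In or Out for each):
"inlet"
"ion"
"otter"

'In' ⟺ contains 't'.
"inlet" → has 't' → In.
"ion" → no 't' → Out.
"otter" → has 't' → In.

In, Out, In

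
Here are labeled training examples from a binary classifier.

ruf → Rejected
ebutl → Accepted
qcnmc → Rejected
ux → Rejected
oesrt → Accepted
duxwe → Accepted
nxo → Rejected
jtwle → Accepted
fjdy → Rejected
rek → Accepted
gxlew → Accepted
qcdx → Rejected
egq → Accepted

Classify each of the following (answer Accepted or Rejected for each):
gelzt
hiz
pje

Accepted, Rejected, Accepted

Rule: contains 'e'. This holds for each 'Accepted' example and fails for each 'Rejected' one.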